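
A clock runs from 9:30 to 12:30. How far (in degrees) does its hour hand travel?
The hour hand moves 0.5 degrees per minute.
Time elapsed: 12:30 - 9:30 = 180 minutes
Angular displacement: 180 x 0.5 = 90 degrees

Final answer: 90 degrees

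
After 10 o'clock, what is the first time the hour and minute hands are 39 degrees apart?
At t minutes past 10:00, the hour hand is at 30 x 10 + 0.5t degrees and the minute hand is at 6t degrees.
The smaller angle between them is 39 degrees when |30H - 5.5t| = 39 or |30H - 5.5t| = 321.
With H = 10, solve 30 x 10 - 5.5t = +/- target for each target:
  t = (30 x 10 - 39) / 5.5 = 47.45
  t = (30 x 10 + 39) / 5.5 = 61.64 (outside (0, 60))
  t = (30 x 10 - 321) / 5.5 = -3.82 (outside (0, 60))
  t = (30 x 10 + 321) / 5.5 = 112.91 (outside (0, 60))
Valid solutions in (0, 60): {47.45} minutes.
The first occurrence is t = 47.45 minutes.
The hands form a 39-degree angle at 47.45 minutes past 10:00.

Final answer: 47.45 minutes past 10:00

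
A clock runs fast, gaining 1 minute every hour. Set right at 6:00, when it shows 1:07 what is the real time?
For every 60 true minutes, the faulty clock advances 61 minutes, so 1 faulty-clock minute corresponds to 60/61 true minutes.
From 6:00 to 1:07 on the faulty dial is 427 minutes.
True elapsed: 427 x 60/61 = 420 minutes = 7 hours.
True time: 6:00 + 7 hours = 1:00.

Final answer: 1:00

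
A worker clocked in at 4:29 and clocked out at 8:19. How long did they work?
From 4:29 to 8:19:
(8 x 60 + 19) - (4 x 60 + 29) = 499 - 269 = 230 minutes
= 3 hours and 50 minutes

Final answer: 3 hours and 50 minutes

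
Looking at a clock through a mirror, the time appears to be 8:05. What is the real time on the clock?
Reflection across the vertical (12-6) axis maps a hand at angle A degrees to (360 - A) degrees, which sends a reading of T minutes past 12:00 to (720 - T) minutes past 12:00.
Mirror reads 8:05 = 485 minutes past 12:00.
Actual time: (720 - 485) mod 720 = 235 minutes = 3:55.

Final answer: 3:55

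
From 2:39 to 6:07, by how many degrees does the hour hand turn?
The hour hand moves 0.5 degrees per minute.
Time elapsed: 6:07 - 2:39 = 208 minutes
Angular displacement: 208 x 0.5 = 104 degrees

Final answer: 104 degrees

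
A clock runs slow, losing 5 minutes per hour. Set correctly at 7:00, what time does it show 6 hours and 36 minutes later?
For every 60 true minutes, the faulty clock advances 60 - 5 = 55 minutes.
True elapsed: 6 hours and 36 minutes = 396 minutes.
Faulty clock advances: 396 x 55/60 = 363 minutes (drift: 33 minutes behind).
Shown time: 7:00 + 363 minutes = 1:03.

Final answer: 1:03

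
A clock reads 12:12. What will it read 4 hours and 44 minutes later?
Starting time: 12:12
Adding 44 minutes to 12 minutes: 12 + 44 = 56 minutes
Adding 4 hours: 12 + 4 = 16 - 12 = 4
Final time: 4:56

Final answer: 4:56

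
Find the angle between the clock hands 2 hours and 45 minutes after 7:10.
First find the time 2 hours and 45 minutes after 7:10.
Total minutes: 7 x 60 + 10 + 2 x 60 + 45 = 595.
595 mod 720 = 595 minutes = 9:55.
Now compute the angle at 9:55:
Hour hand: 9 x 30 + 55 x 0.5 = 297.5 degrees
Minute hand: 55 x 6 = 330 degrees
Difference: |297.5 - 330| = 32.5 degrees
The angle is 32.5 degrees

Final answer: 32.5 degrees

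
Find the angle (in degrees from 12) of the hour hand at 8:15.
The hour hand moves 30 degrees per hour and 0.5 degrees per minute.
At 8:15: (8) x 30 + 15 x 0.5 = 240 + 7.5 = 247.5 degrees

Final answer: 247.5 degrees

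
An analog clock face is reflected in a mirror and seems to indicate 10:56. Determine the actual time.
Reflection across the vertical (12-6) axis maps a hand at angle A degrees to (360 - A) degrees, which sends a reading of T minutes past 12:00 to (720 - T) minutes past 12:00.
Mirror reads 10:56 = 656 minutes past 12:00.
Actual time: (720 - 656) mod 720 = 64 minutes = 1:04.

Final answer: 1:04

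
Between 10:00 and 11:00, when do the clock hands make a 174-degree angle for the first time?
At t minutes past 10:00, the hour hand is at 30 x 10 + 0.5t degrees and the minute hand is at 6t degrees.
The smaller angle between them is 174 degrees when |30H - 5.5t| = 174 or |30H - 5.5t| = 186.
With H = 10, solve 30 x 10 - 5.5t = +/- target for each target:
  t = (30 x 10 - 174) / 5.5 = 22.91
  t = (30 x 10 + 174) / 5.5 = 86.18 (outside (0, 60))
  t = (30 x 10 - 186) / 5.5 = 20.73
  t = (30 x 10 + 186) / 5.5 = 88.36 (outside (0, 60))
Valid solutions in (0, 60): {20.73, 22.91} minutes.
The first occurrence is t = 20.73 minutes.
The hands form a 174-degree angle at 20.73 minutes past 10:00.

Final answer: 20.73 minutes past 10:00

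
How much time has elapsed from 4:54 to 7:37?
From 4:54 to 7:37:
(7 x 60 + 37) - (4 x 60 + 54) = 457 - 294 = 163 minutes
= 2 hours and 43 minutes

Final answer: 2 hours and 43 minutes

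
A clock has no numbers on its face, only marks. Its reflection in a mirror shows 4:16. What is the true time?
Reflection across the vertical (12-6) axis maps a hand at angle A degrees to (360 - A) degrees, which sends a reading of T minutes past 12:00 to (720 - T) minutes past 12:00.
Mirror reads 4:16 = 256 minutes past 12:00.
Actual time: (720 - 256) mod 720 = 464 minutes = 7:44.

Final answer: 7:44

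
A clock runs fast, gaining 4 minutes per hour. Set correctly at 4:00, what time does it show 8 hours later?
For every 60 true minutes, the faulty clock advances 60 + 4 = 64 minutes.
True elapsed: 8 hours = 480 minutes.
Faulty clock advances: 480 x 64/60 = 512 minutes (drift: 32 minutes ahead).
Shown time: 4:00 + 512 minutes = 12:32.

Final answer: 12:32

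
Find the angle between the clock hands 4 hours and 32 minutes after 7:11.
First find the time 4 hours and 32 minutes after 7:11.
Total minutes: 7 x 60 + 11 + 4 x 60 + 32 = 703.
703 mod 720 = 703 minutes = 11:43.
Now compute the angle at 11:43:
Hour hand: 11 x 30 + 43 x 0.5 = 351.5 degrees
Minute hand: 43 x 6 = 258 degrees
Difference: |351.5 - 258| = 93.5 degrees
The angle is 93.5 degrees

Final answer: 93.5 degrees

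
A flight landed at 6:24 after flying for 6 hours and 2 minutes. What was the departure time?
Starting time: 6:24 = 384 total minutes past 12:00
Subtracting: 6 hours and 2 minutes = 362 minutes
384 - 362 = 22 minutes
= 22 minutes past 12:00 = 12:22

Final answer: 12:22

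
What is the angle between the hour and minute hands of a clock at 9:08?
Hour hand position: 9 x 30 + 8 x 0.5 = 274 degrees
Minute hand position: 8 x 6 = 48 degrees
Difference: |274 - 48| = 226 degrees
Since 226 > 180, the smaller angle is 360 - 226 = 134 degrees

Final answer: 134 degrees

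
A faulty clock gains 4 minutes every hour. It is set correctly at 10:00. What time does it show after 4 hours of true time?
For every 60 true minutes, the faulty clock advances 60 + 4 = 64 minutes.
True elapsed: 4 hours = 240 minutes.
Faulty clock advances: 240 x 64/60 = 256 minutes (drift: 16 minutes ahead).
Shown time: 10:00 + 256 minutes = 2:16.

Final answer: 2:16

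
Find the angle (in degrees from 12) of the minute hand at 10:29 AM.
The minute hand moves 6 degrees per minute.
At 10:29: 29 x 6 = 174 degrees

Final answer: 174 degrees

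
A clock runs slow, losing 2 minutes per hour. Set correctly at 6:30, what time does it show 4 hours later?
For every 60 true minutes, the faulty clock advances 60 - 2 = 58 minutes.
True elapsed: 4 hours = 240 minutes.
Faulty clock advances: 240 x 58/60 = 232 minutes (drift: 8 minutes behind).
Shown time: 6:30 + 232 minutes = 10:22.

Final answer: 10:22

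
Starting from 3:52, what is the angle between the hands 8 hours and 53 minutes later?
First find the time 8 hours and 53 minutes after 3:52.
Total minutes: 3 x 60 + 52 + 8 x 60 + 53 = 765.
765 mod 720 = 45 minutes = 12:45.
Now compute the angle at 12:45:
Hour hand: 0 x 30 + 45 x 0.5 = 22.5 degrees
Minute hand: 45 x 6 = 270 degrees
Difference: |22.5 - 270| = 247.5 degrees
Smaller angle: 360 - 247.5 = 112.5 degrees

Final answer: 112.5 degrees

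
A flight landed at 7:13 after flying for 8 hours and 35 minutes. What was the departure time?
Starting time: 7:13 = 433 total minutes past 12:00
Subtracting: 8 hours and 35 minutes = 515 minutes
433 - 515 = -82 (negative, add 12 hours = 720) = 638 minutes
= 10 hours and 38 minutes past 12:00 = 10:38

Final answer: 10:38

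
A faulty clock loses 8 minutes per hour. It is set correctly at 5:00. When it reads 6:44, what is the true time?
For every 60 true minutes, the faulty clock advances 52 minutes, so 1 faulty-clock minute corresponds to 60/52 true minutes.
From 5:00 to 6:44 on the faulty dial is 104 minutes.
True elapsed: 104 x 60/52 = 120 minutes = 2 hours.
True time: 5:00 + 2 hours = 7:00.

Final answer: 7:00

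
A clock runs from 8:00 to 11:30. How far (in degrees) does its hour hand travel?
The hour hand moves 0.5 degrees per minute.
Time elapsed: 11:30 - 8:00 = 210 minutes
Angular displacement: 210 x 0.5 = 105 degrees

Final answer: 105 degrees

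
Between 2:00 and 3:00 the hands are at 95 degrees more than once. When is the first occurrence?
At t minutes past 2:00, the hour hand is at 30 x 2 + 0.5t degrees and the minute hand is at 6t degrees.
The smaller angle between them is 95 degrees when |30H - 5.5t| = 95 or |30H - 5.5t| = 265.
With H = 2, solve 30 x 2 - 5.5t = +/- target for each target:
  t = (30 x 2 - 95) / 5.5 = -6.36 (outside (0, 60))
  t = (30 x 2 + 95) / 5.5 = 28.18
  t = (30 x 2 - 265) / 5.5 = -37.27 (outside (0, 60))
  t = (30 x 2 + 265) / 5.5 = 59.09
Valid solutions in (0, 60): {28.18, 59.09} minutes.
The first occurrence is t = 28.18 minutes.
The hands form a 95-degree angle at 28.18 minutes past 2:00.

Final answer: 28.18 minutes past 2:00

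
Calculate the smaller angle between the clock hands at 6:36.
Hour hand position: 6 x 30 + 36 x 0.5 = 198 degrees
Minute hand position: 36 x 6 = 216 degrees
Difference: |198 - 216| = 18 degrees
The angle between the hands is 18 degrees

Final answer: 18 degrees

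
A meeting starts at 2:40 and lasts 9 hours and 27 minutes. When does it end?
Starting time: 2:40
Adding 27 minutes to 40 minutes: 40 + 27 = 67 minutes = 1 hour and 7 minutes
Adding 9 hours: 2 + 9 + 1 (carry) = 12
Final time: 12:07

Final answer: 12:07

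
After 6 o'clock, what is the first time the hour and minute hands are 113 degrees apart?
At t minutes past 6:00, the hour hand is at 30 x 6 + 0.5t degrees and the minute hand is at 6t degrees.
The smaller angle between them is 113 degrees when |30H - 5.5t| = 113 or |30H - 5.5t| = 247.
With H = 6, solve 30 x 6 - 5.5t = +/- target for each target:
  t = (30 x 6 - 113) / 5.5 = 12.18
  t = (30 x 6 + 113) / 5.5 = 53.27
  t = (30 x 6 - 247) / 5.5 = -12.18 (outside (0, 60))
  t = (30 x 6 + 247) / 5.5 = 77.64 (outside (0, 60))
Valid solutions in (0, 60): {12.18, 53.27} minutes.
The first occurrence is t = 12.18 minutes.
The hands form a 113-degree angle at 12.18 minutes past 6:00.

Final answer: 12.18 minutes past 6:00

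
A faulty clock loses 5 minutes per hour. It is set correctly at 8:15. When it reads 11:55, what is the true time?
For every 60 true minutes, the faulty clock advances 55 minutes, so 1 faulty-clock minute corresponds to 60/55 true minutes.
From 8:15 to 11:55 on the faulty dial is 220 minutes.
True elapsed: 220 x 60/55 = 240 minutes = 4 hours.
True time: 8:15 + 4 hours = 12:15.

Final answer: 12:15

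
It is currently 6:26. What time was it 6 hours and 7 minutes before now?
Starting time: 6:26 = 386 total minutes past 12:00
Subtracting: 6 hours and 7 minutes = 367 minutes
386 - 367 = 19 minutes
= 19 minutes past 12:00 = 12:19

Final answer: 12:19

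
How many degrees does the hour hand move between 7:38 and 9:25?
The hour hand moves 0.5 degrees per minute.
Time elapsed: 9:25 - 7:38 = 107 minutes
Angular displacement: 107 x 0.5 = 53.5 degrees

Final answer: 53.5 degrees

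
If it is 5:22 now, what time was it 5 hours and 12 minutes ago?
Starting time: 5:22 = 322 total minutes past 12:00
Subtracting: 5 hours and 12 minutes = 312 minutes
322 - 312 = 10 minutes
= 10 minutes past 12:00 = 12:10

Final answer: 12:10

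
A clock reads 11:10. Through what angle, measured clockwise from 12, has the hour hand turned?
The hour hand moves 30 degrees per hour and 0.5 degrees per minute.
At 11:10: (11) x 30 + 10 x 0.5 = 330 + 5 = 335 degrees

Final answer: 335 degrees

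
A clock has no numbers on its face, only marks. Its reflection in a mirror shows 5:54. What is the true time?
Reflection across the vertical (12-6) axis maps a hand at angle A degrees to (360 - A) degrees, which sends a reading of T minutes past 12:00 to (720 - T) minutes past 12:00.
Mirror reads 5:54 = 354 minutes past 12:00.
Actual time: (720 - 354) mod 720 = 366 minutes = 6:06.

Final answer: 6:06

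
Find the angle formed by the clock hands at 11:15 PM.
Hour hand position: 11 x 30 + 15 x 0.5 = 337.5 degrees
Minute hand position: 15 x 6 = 90 degrees
Difference: |337.5 - 90| = 247.5 degrees
Since 247.5 > 180, the smaller angle is 360 - 247.5 = 112.5 degrees

Final answer: 112.5 degrees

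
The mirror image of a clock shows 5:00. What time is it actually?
Reflection across the vertical (12-6) axis maps a hand at angle A degrees to (360 - A) degrees, which sends a reading of T minutes past 12:00 to (720 - T) minutes past 12:00.
Mirror reads 5:00 = 300 minutes past 12:00.
Actual time: (720 - 300) mod 720 = 420 minutes = 7:00.

Final answer: 7:00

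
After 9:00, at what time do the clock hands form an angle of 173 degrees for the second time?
At t minutes past 9:00, the hour hand is at 30 x 9 + 0.5t degrees and the minute hand is at 6t degrees.
The smaller angle between them is 173 degrees when |30H - 5.5t| = 173 or |30H - 5.5t| = 187.
With H = 9, solve 30 x 9 - 5.5t = +/- target for each target:
  t = (30 x 9 - 173) / 5.5 = 17.64
  t = (30 x 9 + 173) / 5.5 = 80.55 (outside (0, 60))
  t = (30 x 9 - 187) / 5.5 = 15.09
  t = (30 x 9 + 187) / 5.5 = 83.09 (outside (0, 60))
Valid solutions in (0, 60): {15.09, 17.64} minutes.
The second occurrence is t = 17.64 minutes.
The hands form a 173-degree angle at 17.64 minutes past 9:00.

Final answer: 17.64 minutes past 9:00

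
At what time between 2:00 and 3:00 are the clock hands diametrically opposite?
For hands to be 180 degrees apart: |30H - 5.5t| = 180
With H = 2: t = (30 x 2 + 180)/5.5 = 43.64 or t = (30 x 2 - 180)/5.5 = -21.82
First valid solution (0 < t < 60): t = 43.64 minutes
The hands are opposite at 43.64 minutes past 2:00.

Final answer: 43.64 minutes past 2:00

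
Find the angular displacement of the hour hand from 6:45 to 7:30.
The hour hand moves 0.5 degrees per minute.
Time elapsed: 7:30 - 6:45 = 45 minutes
Angular displacement: 45 x 0.5 = 22.5 degrees

Final answer: 22.5 degrees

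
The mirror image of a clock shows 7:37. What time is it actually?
Reflection across the vertical (12-6) axis maps a hand at angle A degrees to (360 - A) degrees, which sends a reading of T minutes past 12:00 to (720 - T) minutes past 12:00.
Mirror reads 7:37 = 457 minutes past 12:00.
Actual time: (720 - 457) mod 720 = 263 minutes = 4:23.

Final answer: 4:23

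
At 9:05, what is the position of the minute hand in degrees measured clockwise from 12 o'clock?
The minute hand moves 6 degrees per minute.
At 9:05: 5 x 6 = 30 degrees

Final answer: 30 degrees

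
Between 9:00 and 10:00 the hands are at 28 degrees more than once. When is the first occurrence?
At t minutes past 9:00, the hour hand is at 30 x 9 + 0.5t degrees and the minute hand is at 6t degrees.
The smaller angle between them is 28 degrees when |30H - 5.5t| = 28 or |30H - 5.5t| = 332.
With H = 9, solve 30 x 9 - 5.5t = +/- target for each target:
  t = (30 x 9 - 28) / 5.5 = 44
  t = (30 x 9 + 28) / 5.5 = 54.18
  t = (30 x 9 - 332) / 5.5 = -11.27 (outside (0, 60))
  t = (30 x 9 + 332) / 5.5 = 109.45 (outside (0, 60))
Valid solutions in (0, 60): {44, 54.18} minutes.
The first occurrence is t = 44 minutes.
The hands form a 28-degree angle at 44 minutes past 9:00.

Final answer: 44 minutes past 9:00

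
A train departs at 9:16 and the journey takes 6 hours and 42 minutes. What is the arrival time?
Starting time: 9:16
Adding 42 minutes to 16 minutes: 16 + 42 = 58 minutes
Adding 6 hours: 9 + 6 = 15 - 12 = 3
Final time: 3:58

Final answer: 3:58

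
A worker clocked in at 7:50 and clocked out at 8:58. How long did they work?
From 7:50 to 8:58:
(8 x 60 + 58) - (7 x 60 + 50) = 538 - 470 = 68 minutes
= 1 hour and 8 minutes

Final answer: 1 hour and 8 minutes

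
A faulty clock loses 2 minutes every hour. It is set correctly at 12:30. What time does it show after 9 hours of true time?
For every 60 true minutes, the faulty clock advances 60 - 2 = 58 minutes.
True elapsed: 9 hours = 540 minutes.
Faulty clock advances: 540 x 58/60 = 522 minutes (drift: 18 minutes behind).
Shown time: 12:30 + 522 minutes = 9:12.

Final answer: 9:12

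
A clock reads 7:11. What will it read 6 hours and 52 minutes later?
Starting time: 7:11
Adding 52 minutes to 11 minutes: 11 + 52 = 63 minutes = 1 hour and 3 minutes
Adding 6 hours: 7 + 6 + 1 (carry) = 14 - 12 = 2
Final time: 2:03

Final answer: 2:03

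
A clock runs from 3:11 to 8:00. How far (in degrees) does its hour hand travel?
The hour hand moves 0.5 degrees per minute.
Time elapsed: 8:00 - 3:11 = 289 minutes
Angular displacement: 289 x 0.5 = 144.5 degrees

Final answer: 144.5 degrees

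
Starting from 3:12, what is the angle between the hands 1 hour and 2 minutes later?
First find the time 1 hour and 2 minutes after 3:12.
Total minutes: 3 x 60 + 12 + 1 x 60 + 2 = 254.
254 mod 720 = 254 minutes = 4:14.
Now compute the angle at 4:14:
Hour hand: 4 x 30 + 14 x 0.5 = 127 degrees
Minute hand: 14 x 6 = 84 degrees
Difference: |127 - 84| = 43 degrees
The angle is 43 degrees

Final answer: 43 degrees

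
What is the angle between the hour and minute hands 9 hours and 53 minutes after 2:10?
First find the time 9 hours and 53 minutes after 2:10.
Total minutes: 2 x 60 + 10 + 9 x 60 + 53 = 723.
723 mod 720 = 3 minutes = 12:03.
Now compute the angle at 12:03:
Hour hand: 0 x 30 + 3 x 0.5 = 1.5 degrees
Minute hand: 3 x 6 = 18 degrees
Difference: |1.5 - 18| = 16.5 degrees
The angle is 16.5 degrees

Final answer: 16.5 degrees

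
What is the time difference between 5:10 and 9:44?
From 5:10 to 9:44:
(9 x 60 + 44) - (5 x 60 + 10) = 584 - 310 = 274 minutes
= 4 hours and 34 minutes

Final answer: 4 hours and 34 minutes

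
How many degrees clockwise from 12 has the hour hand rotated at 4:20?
The hour hand moves 30 degrees per hour and 0.5 degrees per minute.
At 4:20: (4) x 30 + 20 x 0.5 = 120 + 10 = 130 degrees

Final answer: 130 degrees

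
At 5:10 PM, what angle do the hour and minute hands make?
Hour hand position: 5 x 30 + 10 x 0.5 = 155 degrees
Minute hand position: 10 x 6 = 60 degrees
Difference: |155 - 60| = 95 degrees
The angle between the hands is 95 degrees

Final answer: 95 degrees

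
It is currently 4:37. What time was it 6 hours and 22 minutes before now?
Starting time: 4:37 = 277 total minutes past 12:00
Subtracting: 6 hours and 22 minutes = 382 minutes
277 - 382 = -105 (negative, add 12 hours = 720) = 615 minutes
= 10 hours and 15 minutes past 12:00 = 10:15

Final answer: 10:15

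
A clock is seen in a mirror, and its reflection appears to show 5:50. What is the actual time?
Reflection across the vertical (12-6) axis maps a hand at angle A degrees to (360 - A) degrees, which sends a reading of T minutes past 12:00 to (720 - T) minutes past 12:00.
Mirror reads 5:50 = 350 minutes past 12:00.
Actual time: (720 - 350) mod 720 = 370 minutes = 6:10.

Final answer: 6:10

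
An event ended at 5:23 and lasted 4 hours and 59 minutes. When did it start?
Starting time: 5:23 = 323 total minutes past 12:00
Subtracting: 4 hours and 59 minutes = 299 minutes
323 - 299 = 24 minutes
= 24 minutes past 12:00 = 12:24

Final answer: 12:24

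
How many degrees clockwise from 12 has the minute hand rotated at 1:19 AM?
The minute hand moves 6 degrees per minute.
At 1:19: 19 x 6 = 114 degrees

Final answer: 114 degrees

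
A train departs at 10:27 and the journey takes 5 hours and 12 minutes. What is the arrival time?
Starting time: 10:27
Adding 12 minutes to 27 minutes: 27 + 12 = 39 minutes
Adding 5 hours: 10 + 5 = 15 - 12 = 3
Final time: 3:39

Final answer: 3:39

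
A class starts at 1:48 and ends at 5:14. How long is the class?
From 1:48 to 5:14:
(5 x 60 + 14) - (1 x 60 + 48) = 314 - 108 = 206 minutes
= 3 hours and 26 minutes

Final answer: 3 hours and 26 minutes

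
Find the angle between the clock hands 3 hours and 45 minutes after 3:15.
First find the time 3 hours and 45 minutes after 3:15.
Total minutes: 3 x 60 + 15 + 3 x 60 + 45 = 420.
420 mod 720 = 420 minutes = 7:00.
Now compute the angle at 7:00:
Hour hand: 7 x 30 + 0 x 0.5 = 210 degrees
Minute hand: 0 x 6 = 0 degrees
Difference: |210 - 0| = 210 degrees
Smaller angle: 360 - 210 = 150 degrees

Final answer: 150 degrees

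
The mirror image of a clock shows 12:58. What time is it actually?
Reflection across the vertical (12-6) axis maps a hand at angle A degrees to (360 - A) degrees, which sends a reading of T minutes past 12:00 to (720 - T) minutes past 12:00.
Mirror reads 12:58 = 58 minutes past 12:00.
Actual time: (720 - 58) mod 720 = 662 minutes = 11:02.

Final answer: 11:02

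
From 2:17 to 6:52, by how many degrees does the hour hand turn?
The hour hand moves 0.5 degrees per minute.
Time elapsed: 6:52 - 2:17 = 275 minutes
Angular displacement: 275 x 0.5 = 137.5 degrees

Final answer: 137.5 degrees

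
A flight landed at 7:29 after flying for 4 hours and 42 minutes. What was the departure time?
Starting time: 7:29 = 449 total minutes past 12:00
Subtracting: 4 hours and 42 minutes = 282 minutes
449 - 282 = 167 minutes
= 2 hours and 47 minutes past 12:00 = 2:47

Final answer: 2:47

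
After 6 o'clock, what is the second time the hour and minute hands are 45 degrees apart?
At t minutes past 6:00, the hour hand is at 30 x 6 + 0.5t degrees and the minute hand is at 6t degrees.
The smaller angle between them is 45 degrees when |30H - 5.5t| = 45 or |30H - 5.5t| = 315.
With H = 6, solve 30 x 6 - 5.5t = +/- target for each target:
  t = (30 x 6 - 45) / 5.5 = 24.55
  t = (30 x 6 + 45) / 5.5 = 40.91
  t = (30 x 6 - 315) / 5.5 = -24.55 (outside (0, 60))
  t = (30 x 6 + 315) / 5.5 = 90 (outside (0, 60))
Valid solutions in (0, 60): {24.55, 40.91} minutes.
The second occurrence is t = 40.91 minutes.
The hands form a 45-degree angle at 40.91 minutes past 6:00.

Final answer: 40.91 minutes past 6:00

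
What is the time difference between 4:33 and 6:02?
From 4:33 to 6:02:
(6 x 60 + 2) - (4 x 60 + 33) = 362 - 273 = 89 minutes
= 1 hour and 29 minutes

Final answer: 1 hour and 29 minutes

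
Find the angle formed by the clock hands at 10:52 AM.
Hour hand position: 10 x 30 + 52 x 0.5 = 326 degrees
Minute hand position: 52 x 6 = 312 degrees
Difference: |326 - 312| = 14 degrees
The angle between the hands is 14 degrees

Final answer: 14 degrees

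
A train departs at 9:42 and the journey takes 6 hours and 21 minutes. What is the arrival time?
Starting time: 9:42
Adding 21 minutes to 42 minutes: 42 + 21 = 63 minutes = 1 hour and 3 minutes
Adding 6 hours: 9 + 6 + 1 (carry) = 16 - 12 = 4
Final time: 4:03

Final answer: 4:03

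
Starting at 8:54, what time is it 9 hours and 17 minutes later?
Starting time: 8:54
Adding 17 minutes to 54 minutes: 54 + 17 = 71 minutes = 1 hour and 11 minutes
Adding 9 hours: 8 + 9 + 1 (carry) = 18 - 12 = 6
Final time: 6:11

Final answer: 6:11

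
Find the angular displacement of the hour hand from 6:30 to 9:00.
The hour hand moves 0.5 degrees per minute.
Time elapsed: 9:00 - 6:30 = 150 minutes
Angular displacement: 150 x 0.5 = 75 degrees

Final answer: 75 degrees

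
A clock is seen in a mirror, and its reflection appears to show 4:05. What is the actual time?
Reflection across the vertical (12-6) axis maps a hand at angle A degrees to (360 - A) degrees, which sends a reading of T minutes past 12:00 to (720 - T) minutes past 12:00.
Mirror reads 4:05 = 245 minutes past 12:00.
Actual time: (720 - 245) mod 720 = 475 minutes = 7:55.

Final answer: 7:55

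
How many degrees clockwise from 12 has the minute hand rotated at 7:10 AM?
The minute hand moves 6 degrees per minute.
At 7:10: 10 x 6 = 60 degrees

Final answer: 60 degrees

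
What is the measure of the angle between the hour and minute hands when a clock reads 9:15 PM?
Hour hand position: 9 x 30 + 15 x 0.5 = 277.5 degrees
Minute hand position: 15 x 6 = 90 degrees
Difference: |277.5 - 90| = 187.5 degrees
Since 187.5 > 180, the smaller angle is 360 - 187.5 = 172.5 degrees

Final answer: 172.5 degrees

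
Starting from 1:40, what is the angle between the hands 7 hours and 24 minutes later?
First find the time 7 hours and 24 minutes after 1:40.
Total minutes: 1 x 60 + 40 + 7 x 60 + 24 = 544.
544 mod 720 = 544 minutes = 9:04.
Now compute the angle at 9:04:
Hour hand: 9 x 30 + 4 x 0.5 = 272 degrees
Minute hand: 4 x 6 = 24 degrees
Difference: |272 - 24| = 248 degrees
Smaller angle: 360 - 248 = 112 degrees

Final answer: 112 degrees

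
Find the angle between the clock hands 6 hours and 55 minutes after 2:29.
First find the time 6 hours and 55 minutes after 2:29.
Total minutes: 2 x 60 + 29 + 6 x 60 + 55 = 564.
564 mod 720 = 564 minutes = 9:24.
Now compute the angle at 9:24:
Hour hand: 9 x 30 + 24 x 0.5 = 282 degrees
Minute hand: 24 x 6 = 144 degrees
Difference: |282 - 144| = 138 degrees
The angle is 138 degrees

Final answer: 138 degrees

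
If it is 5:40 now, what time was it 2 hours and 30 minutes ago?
Starting time: 5:40 = 340 total minutes past 12:00
Subtracting: 2 hours and 30 minutes = 150 minutes
340 - 150 = 190 minutes
= 3 hours and 10 minutes past 12:00 = 3:10

Final answer: 3:10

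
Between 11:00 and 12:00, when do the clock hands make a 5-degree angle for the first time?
At t minutes past 11:00, the hour hand is at 30 x 11 + 0.5t degrees and the minute hand is at 6t degrees.
The smaller angle between them is 5 degrees when |30H - 5.5t| = 5 or |30H - 5.5t| = 355.
With H = 11, solve 30 x 11 - 5.5t = +/- target for each target:
  t = (30 x 11 - 5) / 5.5 = 59.09
  t = (30 x 11 + 5) / 5.5 = 60.91 (outside (0, 60))
  t = (30 x 11 - 355) / 5.5 = -4.55 (outside (0, 60))
  t = (30 x 11 + 355) / 5.5 = 124.55 (outside (0, 60))
Valid solutions in (0, 60): {59.09} minutes.
The first occurrence is t = 59.09 minutes.
The hands form a 5-degree angle at 59.09 minutes past 11:00.

Final answer: 59.09 minutes past 11:00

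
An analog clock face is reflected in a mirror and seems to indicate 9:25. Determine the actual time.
Reflection across the vertical (12-6) axis maps a hand at angle A degrees to (360 - A) degrees, which sends a reading of T minutes past 12:00 to (720 - T) minutes past 12:00.
Mirror reads 9:25 = 565 minutes past 12:00.
Actual time: (720 - 565) mod 720 = 155 minutes = 2:35.

Final answer: 2:35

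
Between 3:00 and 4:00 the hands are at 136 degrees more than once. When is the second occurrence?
At t minutes past 3:00, the hour hand is at 30 x 3 + 0.5t degrees and the minute hand is at 6t degrees.
The smaller angle between them is 136 degrees when |30H - 5.5t| = 136 or |30H - 5.5t| = 224.
With H = 3, solve 30 x 3 - 5.5t = +/- target for each target:
  t = (30 x 3 - 136) / 5.5 = -8.36 (outside (0, 60))
  t = (30 x 3 + 136) / 5.5 = 41.09
  t = (30 x 3 - 224) / 5.5 = -24.36 (outside (0, 60))
  t = (30 x 3 + 224) / 5.5 = 57.09
Valid solutions in (0, 60): {41.09, 57.09} minutes.
The second occurrence is t = 57.09 minutes.
The hands form a 136-degree angle at 57.09 minutes past 3:00.

Final answer: 57.09 minutes past 3:00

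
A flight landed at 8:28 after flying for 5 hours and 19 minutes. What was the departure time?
Starting time: 8:28 = 508 total minutes past 12:00
Subtracting: 5 hours and 19 minutes = 319 minutes
508 - 319 = 189 minutes
= 3 hours and 9 minutes past 12:00 = 3:09

Final answer: 3:09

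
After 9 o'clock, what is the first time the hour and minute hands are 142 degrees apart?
At t minutes past 9:00, the hour hand is at 30 x 9 + 0.5t degrees and the minute hand is at 6t degrees.
The smaller angle between them is 142 degrees when |30H - 5.5t| = 142 or |30H - 5.5t| = 218.
With H = 9, solve 30 x 9 - 5.5t = +/- target for each target:
  t = (30 x 9 - 142) / 5.5 = 23.27
  t = (30 x 9 + 142) / 5.5 = 74.91 (outside (0, 60))
  t = (30 x 9 - 218) / 5.5 = 9.45
  t = (30 x 9 + 218) / 5.5 = 88.73 (outside (0, 60))
Valid solutions in (0, 60): {9.45, 23.27} minutes.
The first occurrence is t = 9.45 minutes.
The hands form a 142-degree angle at 9.45 minutes past 9:00.

Final answer: 9.45 minutes past 9:00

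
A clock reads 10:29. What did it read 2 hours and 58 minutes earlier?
Starting time: 10:29 = 629 total minutes past 12:00
Subtracting: 2 hours and 58 minutes = 178 minutes
629 - 178 = 451 minutes
= 7 hours and 31 minutes past 12:00 = 7:31

Final answer: 7:31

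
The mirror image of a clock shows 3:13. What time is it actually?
Reflection across the vertical (12-6) axis maps a hand at angle A degrees to (360 - A) degrees, which sends a reading of T minutes past 12:00 to (720 - T) minutes past 12:00.
Mirror reads 3:13 = 193 minutes past 12:00.
Actual time: (720 - 193) mod 720 = 527 minutes = 8:47.

Final answer: 8:47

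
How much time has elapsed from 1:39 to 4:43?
From 1:39 to 4:43:
(4 x 60 + 43) - (1 x 60 + 39) = 283 - 99 = 184 minutes
= 3 hours and 4 minutes

Final answer: 3 hours and 4 minutes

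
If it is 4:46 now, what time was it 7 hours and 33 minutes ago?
Starting time: 4:46 = 286 total minutes past 12:00
Subtracting: 7 hours and 33 minutes = 453 minutes
286 - 453 = -167 (negative, add 12 hours = 720) = 553 minutes
= 9 hours and 13 minutes past 12:00 = 9:13

Final answer: 9:13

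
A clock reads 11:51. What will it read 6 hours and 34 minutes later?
Starting time: 11:51
Adding 34 minutes to 51 minutes: 51 + 34 = 85 minutes = 1 hour and 25 minutes
Adding 6 hours: 11 + 6 + 1 (carry) = 18 - 12 = 6
Final time: 6:25

Final answer: 6:25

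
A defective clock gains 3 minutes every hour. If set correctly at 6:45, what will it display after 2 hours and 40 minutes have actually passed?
For every 60 true minutes, the faulty clock advances 60 + 3 = 63 minutes.
True elapsed: 2 hours and 40 minutes = 160 minutes.
Faulty clock advances: 160 x 63/60 = 168 minutes (drift: 8 minutes ahead).
Shown time: 6:45 + 168 minutes = 9:33.

Final answer: 9:33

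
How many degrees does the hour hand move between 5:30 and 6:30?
The hour hand moves 0.5 degrees per minute.
Time elapsed: 6:30 - 5:30 = 60 minutes
Angular displacement: 60 x 0.5 = 30 degrees

Final answer: 30 degrees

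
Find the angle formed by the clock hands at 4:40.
Hour hand position: 4 x 30 + 40 x 0.5 = 140 degrees
Minute hand position: 40 x 6 = 240 degrees
Difference: |140 - 240| = 100 degrees
The angle between the hands is 100 degrees

Final answer: 100 degrees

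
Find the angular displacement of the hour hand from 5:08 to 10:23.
The hour hand moves 0.5 degrees per minute.
Time elapsed: 10:23 - 5:08 = 315 minutes
Angular displacement: 315 x 0.5 = 157.5 degrees

Final answer: 157.5 degrees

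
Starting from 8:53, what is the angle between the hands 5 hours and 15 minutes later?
First find the time 5 hours and 15 minutes after 8:53.
Total minutes: 8 x 60 + 53 + 5 x 60 + 15 = 848.
848 mod 720 = 128 minutes = 2:08.
Now compute the angle at 2:08:
Hour hand: 2 x 30 + 8 x 0.5 = 64 degrees
Minute hand: 8 x 6 = 48 degrees
Difference: |64 - 48| = 16 degrees
The angle is 16 degrees

Final answer: 16 degrees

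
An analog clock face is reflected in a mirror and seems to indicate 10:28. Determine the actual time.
Reflection across the vertical (12-6) axis maps a hand at angle A degrees to (360 - A) degrees, which sends a reading of T minutes past 12:00 to (720 - T) minutes past 12:00.
Mirror reads 10:28 = 628 minutes past 12:00.
Actual time: (720 - 628) mod 720 = 92 minutes = 1:32.

Final answer: 1:32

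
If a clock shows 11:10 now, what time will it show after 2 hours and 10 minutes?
Starting time: 11:10
Adding 10 minutes to 10 minutes: 10 + 10 = 20 minutes
Adding 2 hours: 11 + 2 = 13 - 12 = 1
Final time: 1:20

Final answer: 1:20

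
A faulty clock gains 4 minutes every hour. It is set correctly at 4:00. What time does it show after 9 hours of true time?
For every 60 true minutes, the faulty clock advances 60 + 4 = 64 minutes.
True elapsed: 9 hours = 540 minutes.
Faulty clock advances: 540 x 64/60 = 576 minutes (drift: 36 minutes ahead).
Shown time: 4:00 + 576 minutes = 1:36.

Final answer: 1:36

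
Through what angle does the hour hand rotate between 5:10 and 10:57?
The hour hand moves 0.5 degrees per minute.
Time elapsed: 10:57 - 5:10 = 347 minutes
Angular displacement: 347 x 0.5 = 173.5 degrees

Final answer: 173.5 degrees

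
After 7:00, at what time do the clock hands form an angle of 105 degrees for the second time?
At t minutes past 7:00, the hour hand is at 30 x 7 + 0.5t degrees and the minute hand is at 6t degrees.
The smaller angle between them is 105 degrees when |30H - 5.5t| = 105 or |30H - 5.5t| = 255.
With H = 7, solve 30 x 7 - 5.5t = +/- target for each target:
  t = (30 x 7 - 105) / 5.5 = 19.09
  t = (30 x 7 + 105) / 5.5 = 57.27
  t = (30 x 7 - 255) / 5.5 = -8.18 (outside (0, 60))
  t = (30 x 7 + 255) / 5.5 = 84.55 (outside (0, 60))
Valid solutions in (0, 60): {19.09, 57.27} minutes.
The second occurrence is t = 57.27 minutes.
The hands form a 105-degree angle at 57.27 minutes past 7:00.

Final answer: 57.27 minutes past 7:00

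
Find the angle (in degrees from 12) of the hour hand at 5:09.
The hour hand moves 30 degrees per hour and 0.5 degrees per minute.
At 5:09: (5) x 30 + 9 x 0.5 = 150 + 4.5 = 154.5 degrees

Final answer: 154.5 degrees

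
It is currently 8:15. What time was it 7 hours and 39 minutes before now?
Starting time: 8:15 = 495 total minutes past 12:00
Subtracting: 7 hours and 39 minutes = 459 minutes
495 - 459 = 36 minutes
= 36 minutes past 12:00 = 12:36

Final answer: 12:36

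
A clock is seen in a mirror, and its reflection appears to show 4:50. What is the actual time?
Reflection across the vertical (12-6) axis maps a hand at angle A degrees to (360 - A) degrees, which sends a reading of T minutes past 12:00 to (720 - T) minutes past 12:00.
Mirror reads 4:50 = 290 minutes past 12:00.
Actual time: (720 - 290) mod 720 = 430 minutes = 7:10.

Final answer: 7:10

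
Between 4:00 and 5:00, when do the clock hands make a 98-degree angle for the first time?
At t minutes past 4:00, the hour hand is at 30 x 4 + 0.5t degrees and the minute hand is at 6t degrees.
The smaller angle between them is 98 degrees when |30H - 5.5t| = 98 or |30H - 5.5t| = 262.
With H = 4, solve 30 x 4 - 5.5t = +/- target for each target:
  t = (30 x 4 - 98) / 5.5 = 4
  t = (30 x 4 + 98) / 5.5 = 39.64
  t = (30 x 4 - 262) / 5.5 = -25.82 (outside (0, 60))
  t = (30 x 4 + 262) / 5.5 = 69.45 (outside (0, 60))
Valid solutions in (0, 60): {4, 39.64} minutes.
The first occurrence is t = 4 minutes.
The hands form a 98-degree angle at 4 minutes past 4:00.

Final answer: 4 minutes past 4:00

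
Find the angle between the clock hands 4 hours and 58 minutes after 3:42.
First find the time 4 hours and 58 minutes after 3:42.
Total minutes: 3 x 60 + 42 + 4 x 60 + 58 = 520.
520 mod 720 = 520 minutes = 8:40.
Now compute the angle at 8:40:
Hour hand: 8 x 30 + 40 x 0.5 = 260 degrees
Minute hand: 40 x 6 = 240 degrees
Difference: |260 - 240| = 20 degrees
The angle is 20 degrees

Final answer: 20 degrees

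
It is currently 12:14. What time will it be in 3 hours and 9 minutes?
Starting time: 12:14
Adding 9 minutes to 14 minutes: 14 + 9 = 23 minutes
Adding 3 hours: 12 + 3 = 15 - 12 = 3
Final time: 3:23

Final answer: 3:23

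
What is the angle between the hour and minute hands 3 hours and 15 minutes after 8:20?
First find the time 3 hours and 15 minutes after 8:20.
Total minutes: 8 x 60 + 20 + 3 x 60 + 15 = 695.
695 mod 720 = 695 minutes = 11:35.
Now compute the angle at 11:35:
Hour hand: 11 x 30 + 35 x 0.5 = 347.5 degrees
Minute hand: 35 x 6 = 210 degrees
Difference: |347.5 - 210| = 137.5 degrees
The angle is 137.5 degrees

Final answer: 137.5 degrees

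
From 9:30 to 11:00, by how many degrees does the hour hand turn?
The hour hand moves 0.5 degrees per minute.
Time elapsed: 11:00 - 9:30 = 90 minutes
Angular displacement: 90 x 0.5 = 45 degrees

Final answer: 45 degrees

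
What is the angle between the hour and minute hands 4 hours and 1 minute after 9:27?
First find the time 4 hours and 1 minute after 9:27.
Total minutes: 9 x 60 + 27 + 4 x 60 + 1 = 808.
808 mod 720 = 88 minutes = 1:28.
Now compute the angle at 1:28:
Hour hand: 1 x 30 + 28 x 0.5 = 44 degrees
Minute hand: 28 x 6 = 168 degrees
Difference: |44 - 168| = 124 degrees
The angle is 124 degrees

Final answer: 124 degrees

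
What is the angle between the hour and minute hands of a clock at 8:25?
Hour hand position: 8 x 30 + 25 x 0.5 = 252.5 degrees
Minute hand position: 25 x 6 = 150 degrees
Difference: |252.5 - 150| = 102.5 degrees
The angle between the hands is 102.5 degrees

Final answer: 102.5 degrees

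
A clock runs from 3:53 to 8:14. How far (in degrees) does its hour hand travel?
The hour hand moves 0.5 degrees per minute.
Time elapsed: 8:14 - 3:53 = 261 minutes
Angular displacement: 261 x 0.5 = 130.5 degrees

Final answer: 130.5 degrees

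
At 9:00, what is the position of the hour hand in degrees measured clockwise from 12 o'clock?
The hour hand moves 30 degrees per hour and 0.5 degrees per minute.
At 9:00: (9) x 30 + 0 x 0.5 = 270 + 0 = 270 degrees

Final answer: 270 degrees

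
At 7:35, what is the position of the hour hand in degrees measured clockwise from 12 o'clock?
The hour hand moves 30 degrees per hour and 0.5 degrees per minute.
At 7:35: (7) x 30 + 35 x 0.5 = 210 + 17.5 = 227.5 degrees

Final answer: 227.5 degrees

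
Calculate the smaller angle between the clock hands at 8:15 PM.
Hour hand position: 8 x 30 + 15 x 0.5 = 247.5 degrees
Minute hand position: 15 x 6 = 90 degrees
Difference: |247.5 - 90| = 157.5 degrees
The angle between the hands is 157.5 degrees

Final answer: 157.5 degrees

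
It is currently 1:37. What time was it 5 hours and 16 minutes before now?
Starting time: 1:37 = 97 total minutes past 12:00
Subtracting: 5 hours and 16 minutes = 316 minutes
97 - 316 = -219 (negative, add 12 hours = 720) = 501 minutes
= 8 hours and 21 minutes past 12:00 = 8:21

Final answer: 8:21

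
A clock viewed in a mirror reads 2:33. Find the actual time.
Reflection across the vertical (12-6) axis maps a hand at angle A degrees to (360 - A) degrees, which sends a reading of T minutes past 12:00 to (720 - T) minutes past 12:00.
Mirror reads 2:33 = 153 minutes past 12:00.
Actual time: (720 - 153) mod 720 = 567 minutes = 9:27.

Final answer: 9:27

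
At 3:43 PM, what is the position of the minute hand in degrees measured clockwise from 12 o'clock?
The minute hand moves 6 degrees per minute.
At 3:43: 43 x 6 = 258 degrees

Final answer: 258 degrees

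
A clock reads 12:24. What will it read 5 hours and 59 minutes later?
Starting time: 12:24
Adding 59 minutes to 24 minutes: 24 + 59 = 83 minutes = 1 hour and 23 minutes
Adding 5 hours: 12 + 5 + 1 (carry) = 18 - 12 = 6
Final time: 6:23

Final answer: 6:23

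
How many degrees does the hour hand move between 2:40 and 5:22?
The hour hand moves 0.5 degrees per minute.
Time elapsed: 5:22 - 2:40 = 162 minutes
Angular displacement: 162 x 0.5 = 81 degrees

Final answer: 81 degrees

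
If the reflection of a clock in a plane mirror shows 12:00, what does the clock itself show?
Reflection across the vertical (12-6) axis maps a hand at angle A degrees to (360 - A) degrees, which sends a reading of T minutes past 12:00 to (720 - T) minutes past 12:00.
Mirror reads 12:00 = 0 minutes past 12:00.
Actual time: (720 - 0) mod 720 = 0 minutes = 12:00.

Final answer: 12:00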